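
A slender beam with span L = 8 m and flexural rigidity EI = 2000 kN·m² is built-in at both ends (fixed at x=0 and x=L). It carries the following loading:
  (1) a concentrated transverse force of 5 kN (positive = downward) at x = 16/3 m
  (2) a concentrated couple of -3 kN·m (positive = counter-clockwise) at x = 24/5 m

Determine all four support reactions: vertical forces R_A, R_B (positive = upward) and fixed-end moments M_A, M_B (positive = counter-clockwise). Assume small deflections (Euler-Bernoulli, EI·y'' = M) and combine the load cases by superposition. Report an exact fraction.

Load 1 — point force P=5 kN at a=16/3 m (b=L-a=8/3):
  R_A = Pb²(3a+b)/L³ = 5·(8/3)²·(3·(16/3)+(8/3))/8³ = 35/27 kN
  M_A = Pab²/L² = 5·(16/3)·(8/3)²/8² = 80/27 kN·m
  R_B = Pa²(a+3b)/L³ = 5·(16/3)²·((16/3)+3·(8/3))/8³ = 100/27 kN
  M_B = -Pa²b/L² = -5·(16/3)²·(8/3)/8² = -160/27 kN·m
Load 2 — applied couple M₀=-3 kN·m at a=24/5 m (b=L-a=16/5):
  R_A = 6M₀ab/L³ = 6·(-3)·(24/5)·(16/5)/8³ = -27/50 kN
  M_A = M₀b(2a-b)/L² = (-3)·(16/5)·(2·(24/5)-(16/5))/8² = -24/25 kN·m
  R_B = -6M₀ab/L³ = -6·(-3)·(24/5)·(16/5)/8³ = 27/50 kN
  M_B = M₀a(2b-a)/L² = (-3)·(24/5)·(2·(16/5)-(24/5))/8² = -9/25 kN·m
Superposition: R_A = 1021/1350 kN, M_A = 1352/675 kN·m, R_B = 5729/1350 kN, M_B = -4243/675 kN·m

R_A = 1021/1350 kN, M_A = 1352/675 kN·m, R_B = 5729/1350 kN, M_B = -4243/675 kN·m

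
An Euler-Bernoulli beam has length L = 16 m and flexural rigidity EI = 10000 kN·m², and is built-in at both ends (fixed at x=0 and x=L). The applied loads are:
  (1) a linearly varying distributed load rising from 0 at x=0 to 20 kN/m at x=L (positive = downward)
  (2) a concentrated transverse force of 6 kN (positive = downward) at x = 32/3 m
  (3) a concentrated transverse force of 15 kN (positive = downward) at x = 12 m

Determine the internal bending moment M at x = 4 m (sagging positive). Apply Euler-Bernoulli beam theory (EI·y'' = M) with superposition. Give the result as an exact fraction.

M(4) = 377/72 kN·m

Load 1 — triangular load w₀=20 kN/m (0→w₀ over full span):
  M_1 = 3w₀Lx/20 - w₀L²/30 - w₀x³/(6L) = 3·20·16·4/20 - 20·16²/30 - 20·4³/(6·16) = 8 kN·m
Load 2 — point force P=6 kN at a=32/3 m (b=L-a=16/3):
  M_2 = Pb²(3a+b)x/L³ - Pab²/L²  [x≤a] = 6·(16/3)²·(3·(32/3)+(16/3))·4/16³ - 6·(32/3)·(16/3)²/16² = -8/9 kN·m
Load 3 — point force P=15 kN at a=12 m (b=L-a=4):
  M_3 = Pb²(3a+b)x/L³ - Pab²/L²  [x≤a] = 15·4²·(3·12+4)·4/16³ - 15·12·4²/16² = -15/8 kN·m
Superposition: M = Σ M_i = 377/72 kN·m ≈ 5.236111 kN·m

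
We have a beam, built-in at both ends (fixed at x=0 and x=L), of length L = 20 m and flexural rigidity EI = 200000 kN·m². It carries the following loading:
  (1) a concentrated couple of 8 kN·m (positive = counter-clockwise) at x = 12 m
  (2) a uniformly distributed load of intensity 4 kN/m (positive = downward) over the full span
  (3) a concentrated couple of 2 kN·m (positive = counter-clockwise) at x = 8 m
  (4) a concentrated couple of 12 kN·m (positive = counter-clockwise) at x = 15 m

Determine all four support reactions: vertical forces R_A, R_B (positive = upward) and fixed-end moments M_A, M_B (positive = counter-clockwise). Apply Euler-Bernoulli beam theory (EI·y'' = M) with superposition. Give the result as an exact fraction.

R_A = 8279/200 kN, M_A = 8393/60 kN·m, R_B = 7721/200 kN, M_B = -8039/60 kN·m

Load 1 — applied couple M₀=8 kN·m at a=12 m (b=L-a=8):
  R_A = 6M₀ab/L³ = 6·8·12·8/20³ = 72/125 kN
  M_A = M₀b(2a-b)/L² = 8·8·(2·12-8)/20² = 64/25 kN·m
  R_B = -6M₀ab/L³ = -6·8·12·8/20³ = -72/125 kN
  M_B = M₀a(2b-a)/L² = 8·12·(2·8-12)/20² = 24/25 kN·m
Load 2 — uniform load w=4 kN/m over full span:
  R_A = wL/2 = 4·20/2 = 40 kN
  M_A = wL²/12 = 4·20²/12 = 400/3 kN·m
  R_B = wL/2 = 4·20/2 = 40 kN
  M_B = -wL²/12 = -4·20²/12 = -400/3 kN·m
Load 3 — applied couple M₀=2 kN·m at a=8 m (b=L-a=12):
  R_A = 6M₀ab/L³ = 6·2·8·12/20³ = 18/125 kN
  M_A = M₀b(2a-b)/L² = 2·12·(2·8-12)/20² = 6/25 kN·m
  R_B = -6M₀ab/L³ = -6·2·8·12/20³ = -18/125 kN
  M_B = M₀a(2b-a)/L² = 2·8·(2·12-8)/20² = 16/25 kN·m
Load 4 — applied couple M₀=12 kN·m at a=15 m (b=L-a=5):
  R_A = 6M₀ab/L³ = 6·12·15·5/20³ = 27/40 kN
  M_A = M₀b(2a-b)/L² = 12·5·(2·15-5)/20² = 15/4 kN·m
  R_B = -6M₀ab/L³ = -6·12·15·5/20³ = -27/40 kN
  M_B = M₀a(2b-a)/L² = 12·15·(2·5-15)/20² = -9/4 kN·m
Superposition: R_A = 8279/200 kN, M_A = 8393/60 kN·m, R_B = 7721/200 kN, M_B = -8039/60 kN·m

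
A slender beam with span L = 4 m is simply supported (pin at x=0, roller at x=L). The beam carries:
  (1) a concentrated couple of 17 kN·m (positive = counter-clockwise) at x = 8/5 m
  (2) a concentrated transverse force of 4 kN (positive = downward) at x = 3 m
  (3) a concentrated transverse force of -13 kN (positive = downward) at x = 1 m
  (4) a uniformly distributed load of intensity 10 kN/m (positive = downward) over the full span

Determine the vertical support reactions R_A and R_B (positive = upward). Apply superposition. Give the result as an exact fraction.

R_A = 31/2 kN, R_B = 31/2 kN

Load 1 — applied couple M₀=17 kN·m at a=8/5 m (b=L-a=12/5):
  R_A = M₀/L = 17/4 kN
  R_B = -M₀/L = -17/4 kN
Load 2 — point force P=4 kN at a=3 m (b=L-a=1):
  R_A = Pb/L = 4·1/4 = 1 kN
  R_B = Pa/L = 4·3/4 = 3 kN
Load 3 — point force P=-13 kN at a=1 m (b=L-a=3):
  R_A = Pb/L = (-13)·3/4 = -39/4 kN
  R_B = Pa/L = (-13)·1/4 = -13/4 kN
Load 4 — uniform load w=10 kN/m over full span:
  R_A = wL/2 = 10·4/2 = 20 kN
  R_B = wL/2 = 10·4/2 = 20 kN
Superposition: R_A = 31/2 kN, R_B = 31/2 kN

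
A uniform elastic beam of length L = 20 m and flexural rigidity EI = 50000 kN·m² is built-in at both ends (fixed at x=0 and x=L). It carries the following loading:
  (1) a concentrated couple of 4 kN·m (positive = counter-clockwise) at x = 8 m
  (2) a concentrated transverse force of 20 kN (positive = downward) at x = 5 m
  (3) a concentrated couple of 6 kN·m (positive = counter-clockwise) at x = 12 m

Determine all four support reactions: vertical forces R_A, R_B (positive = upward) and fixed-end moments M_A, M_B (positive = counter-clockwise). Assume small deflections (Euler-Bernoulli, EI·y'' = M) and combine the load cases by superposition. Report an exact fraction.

R_A = 3519/200 kN, M_A = 1173/20 kN·m, R_B = 481/200 kN, M_B = -67/4 kN·m

Load 1 — applied couple M₀=4 kN·m at a=8 m (b=L-a=12):
  R_A = 6M₀ab/L³ = 6·4·8·12/20³ = 36/125 kN
  M_A = M₀b(2a-b)/L² = 4·12·(2·8-12)/20² = 12/25 kN·m
  R_B = -6M₀ab/L³ = -6·4·8·12/20³ = -36/125 kN
  M_B = M₀a(2b-a)/L² = 4·8·(2·12-8)/20² = 32/25 kN·m
Load 2 — point force P=20 kN at a=5 m (b=L-a=15):
  R_A = Pb²(3a+b)/L³ = 20·15²·(3·5+15)/20³ = 135/8 kN
  M_A = Pab²/L² = 20·5·15²/20² = 225/4 kN·m
  R_B = Pa²(a+3b)/L³ = 20·5²·(5+3·15)/20³ = 25/8 kN
  M_B = -Pa²b/L² = -20·5²·15/20² = -75/4 kN·m
Load 3 — applied couple M₀=6 kN·m at a=12 m (b=L-a=8):
  R_A = 6M₀ab/L³ = 6·6·12·8/20³ = 54/125 kN
  M_A = M₀b(2a-b)/L² = 6·8·(2·12-8)/20² = 48/25 kN·m
  R_B = -6M₀ab/L³ = -6·6·12·8/20³ = -54/125 kN
  M_B = M₀a(2b-a)/L² = 6·12·(2·8-12)/20² = 18/25 kN·m
Superposition: R_A = 3519/200 kN, M_A = 1173/20 kN·m, R_B = 481/200 kN, M_B = -67/4 kN·m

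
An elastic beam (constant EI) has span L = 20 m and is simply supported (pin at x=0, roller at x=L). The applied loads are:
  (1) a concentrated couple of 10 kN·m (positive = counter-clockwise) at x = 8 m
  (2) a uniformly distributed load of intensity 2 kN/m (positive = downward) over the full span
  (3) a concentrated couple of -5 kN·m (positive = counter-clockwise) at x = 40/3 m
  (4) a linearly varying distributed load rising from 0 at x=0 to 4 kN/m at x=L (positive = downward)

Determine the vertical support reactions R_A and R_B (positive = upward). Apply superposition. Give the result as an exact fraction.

Load 1 — applied couple M₀=10 kN·m at a=8 m (b=L-a=12):
  R_A = M₀/L = 10/20 = 1/2 kN
  R_B = -M₀/L = -10/20 = -1/2 kN
Load 2 — uniform load w=2 kN/m over full span:
  R_A = wL/2 = 2·20/2 = 20 kN
  R_B = wL/2 = 2·20/2 = 20 kN
Load 3 — applied couple M₀=-5 kN·m at a=40/3 m (b=L-a=20/3):
  R_A = M₀/L = (-5)/20 = -1/4 kN
  R_B = -M₀/L = -(-5)/20 = 1/4 kN
Load 4 — triangular load w₀=4 kN/m (0→w₀ over full span):
  R_A = w₀L/6 = 4·20/6 = 40/3 kN
  R_B = w₀L/3 = 4·20/3 = 80/3 kN
Superposition: R_A = 403/12 kN, R_B = 557/12 kN

R_A = 403/12 kN, R_B = 557/12 kN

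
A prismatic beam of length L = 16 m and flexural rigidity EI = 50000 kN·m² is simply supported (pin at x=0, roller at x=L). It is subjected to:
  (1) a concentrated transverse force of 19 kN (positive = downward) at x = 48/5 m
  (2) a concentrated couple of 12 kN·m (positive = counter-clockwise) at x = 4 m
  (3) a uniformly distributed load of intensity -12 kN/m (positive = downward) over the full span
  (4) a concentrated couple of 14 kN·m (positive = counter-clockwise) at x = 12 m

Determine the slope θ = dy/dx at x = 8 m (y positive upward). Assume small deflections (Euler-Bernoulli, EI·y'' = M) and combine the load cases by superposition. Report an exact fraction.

Load 1 — point force P=19 kN at a=48/5 m (b=L-a=32/5):
  θ_1 = -Pb(L²-b²-3x²)/(6LEI)  [x≤a] = -19·(32/5)·(16²-(32/5)²-3·8²)/(6·16·50000) = -228/390625 rad
Load 2 — applied couple M₀=12 kN·m at a=4 m (b=L-a=12):
  θ_2 = (M₀x²/(2L)-M₀(x-a)+C₁)/EI  [x>a] with C₁=M₀(3b²-L²)/(6L)=22 = (12·8²/(2·16)-12·(8-4)+22)/50000 = -1/25000 rad
Load 3 — uniform load w=-12 kN/m over full span:
  θ_3 = -w(L³-6Lx²+4x³)/(24EI) = -(-12)·(16³-6·16·8²+4·8³)/(24·50000) = 0 rad
Load 4 — applied couple M₀=14 kN·m at a=12 m (b=L-a=4):
  θ_4 = (M₀x²/(2L)+C₁)/EI  [x≤a] with C₁=M₀(3b²-L²)/(6L)=-91/3 = (14·8²/(2·16)+(-91/3))/50000 = -7/150000 rad
Superposition: θ = Σ θ_i = -12569/18750000 rad ≈ -0.000670 rad

θ(8) = -12569/18750000 rad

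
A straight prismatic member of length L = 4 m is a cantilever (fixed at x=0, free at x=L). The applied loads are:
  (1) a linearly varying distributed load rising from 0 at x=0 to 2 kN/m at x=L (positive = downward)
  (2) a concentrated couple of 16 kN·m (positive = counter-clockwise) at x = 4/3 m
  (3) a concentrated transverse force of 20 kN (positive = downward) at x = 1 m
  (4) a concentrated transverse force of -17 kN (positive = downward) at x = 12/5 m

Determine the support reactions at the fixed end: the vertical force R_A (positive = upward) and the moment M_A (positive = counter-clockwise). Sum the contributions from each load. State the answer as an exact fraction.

Load 1 — triangular load w₀=2 kN/m (0→w₀ over full span):
  R_A = w₀L/2 = 2·4/2 = 4 kN
  M_A = w₀L²/3 = 2·4²/3 = 32/3 kN·m
Load 2 — applied couple M₀=16 kN·m at a=4/3 m (b=L-a=8/3):
  R_A = 0 kN
  M_A = -M₀ = -16 kN·m
Load 3 — point force P=20 kN at a=1 m (b=L-a=3):
  R_A = P = 20 kN
  M_A = Pa = 20·1 = 20 kN·m
Load 4 — point force P=-17 kN at a=12/5 m (b=L-a=8/5):
  R_A = P = (-17) = -17 kN
  M_A = Pa = (-17)·(12/5) = -204/5 kN·m
Superposition: R_A = 7 kN, M_A = -392/15 kN·m

R_A = 7 kN, M_A = -392/15 kN·m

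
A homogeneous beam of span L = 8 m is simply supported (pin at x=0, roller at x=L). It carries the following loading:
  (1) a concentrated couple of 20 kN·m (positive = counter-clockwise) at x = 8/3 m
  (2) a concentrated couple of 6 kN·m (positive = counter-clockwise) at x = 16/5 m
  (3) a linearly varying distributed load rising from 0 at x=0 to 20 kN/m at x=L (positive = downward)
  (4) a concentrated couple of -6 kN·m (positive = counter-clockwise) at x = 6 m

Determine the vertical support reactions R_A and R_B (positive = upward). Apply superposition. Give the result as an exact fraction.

R_A = 175/6 kN, R_B = 305/6 kN

Load 1 — applied couple M₀=20 kN·m at a=8/3 m (b=L-a=16/3):
  R_A = M₀/L = 20/8 = 5/2 kN
  R_B = -M₀/L = -20/8 = -5/2 kN
Load 2 — applied couple M₀=6 kN·m at a=16/5 m (b=L-a=24/5):
  R_A = M₀/L = 6/8 = 3/4 kN
  R_B = -M₀/L = -6/8 = -3/4 kN
Load 3 — triangular load w₀=20 kN/m (0→w₀ over full span):
  R_A = w₀L/6 = 20·8/6 = 80/3 kN
  R_B = w₀L/3 = 20·8/3 = 160/3 kN
Load 4 — applied couple M₀=-6 kN·m at a=6 m (b=L-a=2):
  R_A = M₀/L = (-6)/8 = -3/4 kN
  R_B = -M₀/L = -(-6)/8 = 3/4 kN
Superposition: R_A = 175/6 kN, R_B = 305/6 kN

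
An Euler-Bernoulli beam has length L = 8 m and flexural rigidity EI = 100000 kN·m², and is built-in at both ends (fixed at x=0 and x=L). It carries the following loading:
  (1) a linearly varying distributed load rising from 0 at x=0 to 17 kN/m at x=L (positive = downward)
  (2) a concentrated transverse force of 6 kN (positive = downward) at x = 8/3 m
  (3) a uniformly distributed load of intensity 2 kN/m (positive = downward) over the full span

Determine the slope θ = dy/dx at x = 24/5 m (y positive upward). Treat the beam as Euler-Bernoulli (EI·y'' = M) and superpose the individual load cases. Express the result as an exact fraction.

Load 1 — triangular load w₀=17 kN/m (0→w₀ over full span):
  θ_1 = -w₀(2x(L-x)(L-2x)(x+2L)+x²(L-x)²)/(120LEI) = -17·(2·(24/5)·(8-(24/5))·(8-2·(24/5))·((24/5)+2·8)+(24/5)²·(8-(24/5))²)/(120·8·100000) = 272/1953125 rad
Load 2 — point force P=6 kN at a=8/3 m (b=L-a=16/3):
  θ_2 = Pa²(L-x)(2bL-(3b+a)(L-x))/(2L³EI)  [x>a] = 6·(8/3)²·(8-(24/5))·(2·(16/3)·8-(3·(16/3)+(8/3))·(8-(24/5)))/(2·8³·100000) = 8/234375 rad
Load 3 — uniform load w=2 kN/m over full span:
  θ_3 = -wx(L-x)(L-2x)/(12EI) = -2·(24/5)·(8-(24/5))·(8-2·(24/5))/(12·100000) = 16/390625 rad
Superposition: θ = Σ θ_i = 1256/5859375 rad ≈ 0.000214 rad

θ(24/5) = 1256/5859375 rad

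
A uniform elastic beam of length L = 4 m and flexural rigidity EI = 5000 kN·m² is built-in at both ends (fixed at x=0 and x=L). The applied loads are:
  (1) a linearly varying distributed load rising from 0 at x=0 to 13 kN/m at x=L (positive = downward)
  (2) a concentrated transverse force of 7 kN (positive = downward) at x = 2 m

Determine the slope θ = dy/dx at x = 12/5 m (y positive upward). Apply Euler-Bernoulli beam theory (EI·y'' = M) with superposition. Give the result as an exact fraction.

θ(12/5) = 383/781250 rad

Load 1 — triangular load w₀=13 kN/m (0→w₀ over full span):
  θ_1 = -w₀(2x(L-x)(L-2x)(x+2L)+x²(L-x)²)/(120LEI) = -13·(2·(12/5)·(4-(12/5))·(4-2·(12/5))·((12/5)+2·4)+(12/5)²·(4-(12/5))²)/(120·4·5000) = 104/390625 rad
Load 2 — point force P=7 kN at a=2 m (b=L-a=2):
  θ_2 = Pa²(L-x)(2bL-(3b+a)(L-x))/(2L³EI)  [x>a] = 7·2²·(4-(12/5))·(2·2·4-(3·2+2)·(4-(12/5)))/(2·4³·5000) = 7/31250 rad
Superposition: θ = Σ θ_i = 383/781250 rad ≈ 0.000490 rad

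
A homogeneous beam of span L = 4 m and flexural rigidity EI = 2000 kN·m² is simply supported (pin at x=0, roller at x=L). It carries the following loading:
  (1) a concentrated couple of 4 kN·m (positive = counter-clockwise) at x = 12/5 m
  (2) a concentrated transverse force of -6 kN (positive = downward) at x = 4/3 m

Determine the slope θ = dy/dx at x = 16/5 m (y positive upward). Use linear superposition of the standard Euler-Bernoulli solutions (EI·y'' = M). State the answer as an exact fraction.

Load 1 — applied couple M₀=4 kN·m at a=12/5 m (b=L-a=8/5):
  θ_1 = (M₀x²/(2L)-M₀(x-a)+C₁)/EI  [x>a] with C₁=M₀(3b²-L²)/(6L)=-104/75 = (4·(16/5)²/(2·4)-4·((16/5)-(12/5))+(-104/75))/2000 = 1/3750 rad
Load 2 — point force P=-6 kN at a=4/3 m (b=L-a=8/3):
  θ_2 = -Pa(2L²-6Lx+3x²+a²)/(6LEI)  [x>a] = -(-6)·(4/3)·(2·4²-6·4·(16/5)+3·(16/5)²+(4/3)²)/(6·4·2000) = -173/84375 rad
Superposition: θ = Σ θ_i = -301/168750 rad ≈ -0.001784 rad

θ(16/5) = -301/168750 rad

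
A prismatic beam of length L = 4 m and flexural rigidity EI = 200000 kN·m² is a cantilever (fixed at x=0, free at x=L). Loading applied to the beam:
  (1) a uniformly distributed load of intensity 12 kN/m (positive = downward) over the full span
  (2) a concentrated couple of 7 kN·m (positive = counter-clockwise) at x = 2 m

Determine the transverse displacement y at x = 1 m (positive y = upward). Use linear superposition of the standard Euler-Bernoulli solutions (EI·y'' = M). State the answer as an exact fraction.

y(1) = -37/200000 m

Load 1 — uniform load w=12 kN/m over full span:
  y_1 = -wx²(x²-4Lx+6L²)/(24EI) = -12·1²·(1²-4·4·1+6·4²)/(24·200000) = -81/400000 m
Load 2 — applied couple M₀=7 kN·m at a=2 m (b=L-a=2):
  y_2 = M₀x²/(2EI)  [x≤a] = 7·1²/(2·200000) = 7/400000 m
Superposition: y = Σ y_i = -37/200000 m ≈ -0.000185 m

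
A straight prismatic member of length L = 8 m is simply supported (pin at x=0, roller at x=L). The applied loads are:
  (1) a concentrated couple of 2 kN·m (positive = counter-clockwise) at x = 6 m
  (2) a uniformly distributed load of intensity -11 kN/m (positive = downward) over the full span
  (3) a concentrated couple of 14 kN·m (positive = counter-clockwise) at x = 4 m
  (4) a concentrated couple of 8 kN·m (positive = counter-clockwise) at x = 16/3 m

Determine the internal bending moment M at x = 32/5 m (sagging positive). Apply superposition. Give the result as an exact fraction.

Load 1 — applied couple M₀=2 kN·m at a=6 m (b=L-a=2):
  M_1 = M₀x/L - M₀  [x>a] = 2·(32/5)/8 - 2 = -2/5 kN·m
Load 2 — uniform load w=-11 kN/m over full span:
  M_2 = wx(L-x)/2 = (-11)·(32/5)·(8-(32/5))/2 = -1408/25 kN·m
Load 3 — applied couple M₀=14 kN·m at a=4 m (b=L-a=4):
  M_3 = M₀x/L - M₀  [x>a] = 14·(32/5)/8 - 14 = -14/5 kN·m
Load 4 — applied couple M₀=8 kN·m at a=16/3 m (b=L-a=8/3):
  M_4 = M₀x/L - M₀  [x>a] = 8·(32/5)/8 - 8 = -8/5 kN·m
Superposition: M = Σ M_i = -1528/25 kN·m ≈ -61.120000 kN·m

M(32/5) = -1528/25 kN·m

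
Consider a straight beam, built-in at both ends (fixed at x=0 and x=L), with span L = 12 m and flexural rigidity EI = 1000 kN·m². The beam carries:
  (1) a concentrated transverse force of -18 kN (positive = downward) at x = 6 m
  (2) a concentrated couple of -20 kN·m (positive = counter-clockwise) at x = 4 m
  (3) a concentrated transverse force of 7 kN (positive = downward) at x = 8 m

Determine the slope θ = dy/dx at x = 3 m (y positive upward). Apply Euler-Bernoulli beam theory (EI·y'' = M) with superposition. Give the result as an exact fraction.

Load 1 — point force P=-18 kN at a=6 m (b=L-a=6):
  θ_1 = -Pb²x(2aL-(3a+b)x)/(2L³EI)  [x≤a] = -(-18)·6²·3·(2·6·12-(3·6+6)·3)/(2·12³·1000) = 81/2000 rad
Load 2 — applied couple M₀=-20 kN·m at a=4 m (b=L-a=8):
  θ_2 = (R_Ax²/2 - M_Ax)/EI  [x≤a] with R_A=-20/9, M_A=0 = ((-20/9)·3²/2 - 0·3)/1000 = -1/100 rad
Load 3 — point force P=7 kN at a=8 m (b=L-a=4):
  θ_3 = -Pb²x(2aL-(3a+b)x)/(2L³EI)  [x≤a] = -7·4²·3·(2·8·12-(3·8+4)·3)/(2·12³·1000) = -21/2000 rad
Superposition: θ = Σ θ_i = 1/50 rad ≈ 0.020000 rad

θ(3) = 1/50 rad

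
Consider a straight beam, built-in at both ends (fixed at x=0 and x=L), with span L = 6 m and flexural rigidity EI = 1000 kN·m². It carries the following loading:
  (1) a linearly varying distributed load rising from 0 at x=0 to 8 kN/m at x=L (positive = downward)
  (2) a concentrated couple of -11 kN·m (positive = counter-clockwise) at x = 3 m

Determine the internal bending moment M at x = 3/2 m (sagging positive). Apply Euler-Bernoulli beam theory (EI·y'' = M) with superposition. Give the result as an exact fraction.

Load 1 — triangular load w₀=8 kN/m (0→w₀ over full span):
  M_1 = 3w₀Lx/20 - w₀L²/30 - w₀x³/(6L) = 3·8·6·(3/2)/20 - 8·6²/30 - 8·(3/2)³/(6·6) = 9/20 kN·m
Load 2 — applied couple M₀=-11 kN·m at a=3 m (b=L-a=3):
  M_2 = R_Ax - M_A  [x≤a] with R_A=-11/4, M_A=-11/4 = (-11/4)·(3/2) - (-11/4) = -11/8 kN·m
Superposition: M = Σ M_i = -37/40 kN·m ≈ -0.925000 kN·m

M(3/2) = -37/40 kN·m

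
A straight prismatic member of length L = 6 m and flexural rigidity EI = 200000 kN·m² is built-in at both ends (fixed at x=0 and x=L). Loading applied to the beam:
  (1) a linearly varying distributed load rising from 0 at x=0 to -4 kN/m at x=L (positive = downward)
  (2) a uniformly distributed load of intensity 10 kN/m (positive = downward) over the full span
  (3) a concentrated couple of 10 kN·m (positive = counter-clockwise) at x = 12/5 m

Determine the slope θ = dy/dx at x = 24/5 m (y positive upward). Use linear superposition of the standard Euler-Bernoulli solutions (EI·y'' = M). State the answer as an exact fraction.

Load 1 — triangular load w₀=-4 kN/m (0→w₀ over full span):
  θ_1 = -w₀(2x(L-x)(L-2x)(x+2L)+x²(L-x)²)/(120LEI) = -(-4)·(2·(24/5)·(6-(24/5))·(6-2·(24/5))·((24/5)+2·6)+(24/5)²·(6-(24/5))²)/(120·6·200000) = -36/1953125 rad
Load 2 — uniform load w=10 kN/m over full span:
  θ_2 = -wx(L-x)(L-2x)/(12EI) = -10·(24/5)·(6-(24/5))·(6-2·(24/5))/(12·200000) = 27/312500 rad
Load 3 — applied couple M₀=10 kN·m at a=12/5 m (b=L-a=18/5):
  θ_3 = (R_Ax²/2 - M_Ax - M₀(x-a))/EI  [x>a] with R_A=12/5, M_A=6/5 = ((12/5)·(24/5)²/2 - (6/5)·(24/5) - 10·((24/5)-(12/5)))/200000 = -33/3125000 rad
Superposition: θ = Σ θ_i = 897/15625000 rad ≈ 0.000057 rad

θ(24/5) = 897/15625000 rad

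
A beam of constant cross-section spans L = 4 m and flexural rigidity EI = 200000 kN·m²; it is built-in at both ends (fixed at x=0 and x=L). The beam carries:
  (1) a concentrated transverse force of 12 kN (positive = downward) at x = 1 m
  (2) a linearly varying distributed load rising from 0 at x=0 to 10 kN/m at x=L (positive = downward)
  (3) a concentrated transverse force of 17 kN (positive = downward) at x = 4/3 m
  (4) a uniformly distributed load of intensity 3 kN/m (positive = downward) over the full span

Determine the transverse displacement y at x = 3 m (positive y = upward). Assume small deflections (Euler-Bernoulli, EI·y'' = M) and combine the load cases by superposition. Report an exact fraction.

y(3) = -937/32400000 m

Load 1 — point force P=12 kN at a=1 m (b=L-a=3):
  y_1 = -Pa²(L-x)²(3bL-(3b+a)(L-x))/(6L³EI)  [x>a] = -12·1²·(4-3)²·(3·3·4-(3·3+1)·(4-3))/(6·4³·200000) = -13/3200000 m
Load 2 — triangular load w₀=10 kN/m (0→w₀ over full span):
  y_2 = -w₀x²(L-x)²(x+2L)/(120LEI) = -10·3²·(4-3)²·(3+2·4)/(120·4·200000) = -33/3200000 m
Load 3 — point force P=17 kN at a=4/3 m (b=L-a=8/3):
  y_3 = -Pa²(L-x)²(3bL-(3b+a)(L-x))/(6L³EI)  [x>a] = -17·(4/3)²·(4-3)²·(3·(8/3)·4-(3·(8/3)+(4/3))·(4-3))/(6·4³·200000) = -289/32400000 m
Load 4 — uniform load w=3 kN/m over full span:
  y_4 = -wx²(L-x)²/(24EI) = -3·3²·(4-3)²/(24·200000) = -9/1600000 m
Superposition: y = Σ y_i = -937/32400000 m ≈ -0.000029 m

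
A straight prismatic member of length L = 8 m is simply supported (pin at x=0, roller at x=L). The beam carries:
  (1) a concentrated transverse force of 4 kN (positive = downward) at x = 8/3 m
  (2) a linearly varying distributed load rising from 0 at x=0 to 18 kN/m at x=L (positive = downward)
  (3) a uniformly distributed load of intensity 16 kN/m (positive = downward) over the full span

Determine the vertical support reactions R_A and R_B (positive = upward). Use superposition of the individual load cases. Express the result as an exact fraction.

Load 1 — point force P=4 kN at a=8/3 m (b=L-a=16/3):
  R_A = Pb/L = 4·(16/3)/8 = 8/3 kN
  R_B = Pa/L = 4·(8/3)/8 = 4/3 kN
Load 2 — triangular load w₀=18 kN/m (0→w₀ over full span):
  R_A = w₀L/6 = 18·8/6 = 24 kN
  R_B = w₀L/3 = 18·8/3 = 48 kN
Load 3 — uniform load w=16 kN/m over full span:
  R_A = wL/2 = 16·8/2 = 64 kN
  R_B = wL/2 = 16·8/2 = 64 kN
Superposition: R_A = 272/3 kN, R_B = 340/3 kN

R_A = 272/3 kN, R_B = 340/3 kN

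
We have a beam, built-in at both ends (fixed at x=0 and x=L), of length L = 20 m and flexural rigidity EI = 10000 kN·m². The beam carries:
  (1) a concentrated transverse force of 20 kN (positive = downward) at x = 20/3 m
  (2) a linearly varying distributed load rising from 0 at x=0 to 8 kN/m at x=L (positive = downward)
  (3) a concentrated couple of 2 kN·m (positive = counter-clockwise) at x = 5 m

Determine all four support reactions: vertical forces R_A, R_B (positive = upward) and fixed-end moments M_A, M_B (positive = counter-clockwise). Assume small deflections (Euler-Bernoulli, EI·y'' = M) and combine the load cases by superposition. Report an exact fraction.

R_A = 84083/2160 kN, M_A = 35759/216 kN·m, R_B = 131917/2160 kN, M_B = -40825/216 kN·m

Load 1 — point force P=20 kN at a=20/3 m (b=L-a=40/3):
  R_A = Pb²(3a+b)/L³ = 20·(40/3)²·(3·(20/3)+(40/3))/20³ = 400/27 kN
  M_A = Pab²/L² = 20·(20/3)·(40/3)²/20² = 1600/27 kN·m
  R_B = Pa²(a+3b)/L³ = 20·(20/3)²·((20/3)+3·(40/3))/20³ = 140/27 kN
  M_B = -Pa²b/L² = -20·(20/3)²·(40/3)/20² = -800/27 kN·m
Load 2 — triangular load w₀=8 kN/m (0→w₀ over full span):
  R_A = 3w₀L/20 = 3·8·20/20 = 24 kN
  M_A = w₀L²/30 = 8·20²/30 = 320/3 kN·m
  R_B = 7w₀L/20 = 7·8·20/20 = 56 kN
  M_B = -w₀L²/20 = -8·20²/20 = -160 kN·m
Load 3 — applied couple M₀=2 kN·m at a=5 m (b=L-a=15):
  R_A = 6M₀ab/L³ = 6·2·5·15/20³ = 9/80 kN
  M_A = M₀b(2a-b)/L² = 2·15·(2·5-15)/20² = -3/8 kN·m
  R_B = -6M₀ab/L³ = -6·2·5·15/20³ = -9/80 kN
  M_B = M₀a(2b-a)/L² = 2·5·(2·15-5)/20² = 5/8 kN·m
Superposition: R_A = 84083/2160 kN, M_A = 35759/216 kN·m, R_B = 131917/2160 kN, M_B = -40825/216 kN·m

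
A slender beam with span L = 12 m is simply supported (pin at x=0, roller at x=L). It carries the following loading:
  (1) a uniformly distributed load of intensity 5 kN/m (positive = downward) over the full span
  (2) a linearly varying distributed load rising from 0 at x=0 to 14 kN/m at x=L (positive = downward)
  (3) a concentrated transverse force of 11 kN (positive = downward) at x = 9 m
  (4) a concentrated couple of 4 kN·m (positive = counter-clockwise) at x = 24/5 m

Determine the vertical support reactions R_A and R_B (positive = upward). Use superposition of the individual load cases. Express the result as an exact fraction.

Load 1 — uniform load w=5 kN/m over full span:
  R_A = wL/2 = 5·12/2 = 30 kN
  R_B = wL/2 = 5·12/2 = 30 kN
Load 2 — triangular load w₀=14 kN/m (0→w₀ over full span):
  R_A = w₀L/6 = 14·12/6 = 28 kN
  R_B = w₀L/3 = 14·12/3 = 56 kN
Load 3 — point force P=11 kN at a=9 m (b=L-a=3):
  R_A = Pb/L = 11·3/12 = 11/4 kN
  R_B = Pa/L = 11·9/12 = 33/4 kN
Load 4 — applied couple M₀=4 kN·m at a=24/5 m (b=L-a=36/5):
  R_A = M₀/L = 4/12 = 1/3 kN
  R_B = -M₀/L = -4/12 = -1/3 kN
Superposition: R_A = 733/12 kN, R_B = 1127/12 kN

R_A = 733/12 kN, R_B = 1127/12 kN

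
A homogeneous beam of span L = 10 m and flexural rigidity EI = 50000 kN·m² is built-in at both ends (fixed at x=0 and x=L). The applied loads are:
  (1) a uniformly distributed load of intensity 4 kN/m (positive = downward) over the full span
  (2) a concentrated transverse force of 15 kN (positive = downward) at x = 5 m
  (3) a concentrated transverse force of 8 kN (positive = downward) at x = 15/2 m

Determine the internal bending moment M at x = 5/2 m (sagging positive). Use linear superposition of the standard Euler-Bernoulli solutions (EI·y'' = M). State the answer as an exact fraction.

M(5/2) = 85/24 kN·m

Load 1 — uniform load w=4 kN/m over full span:
  M_1 = wLx/2 - wL²/12 - wx²/2 = 4·10·(5/2)/2 - 4·10²/12 - 4·(5/2)²/2 = 25/6 kN·m
Load 2 — point force P=15 kN at a=5 m (b=L-a=5):
  M_2 = Pb²(3a+b)x/L³ - Pab²/L²  [x≤a] = 15·5²·(3·5+5)·(5/2)/10³ - 15·5·5²/10² = 0 kN·m
Load 3 — point force P=8 kN at a=15/2 m (b=L-a=5/2):
  M_3 = Pb²(3a+b)x/L³ - Pab²/L²  [x≤a] = 8·(5/2)²·(3·(15/2)+(5/2))·(5/2)/10³ - 8·(15/2)·(5/2)²/10² = -5/8 kN·m
Superposition: M = Σ M_i = 85/24 kN·m ≈ 3.541667 kN·m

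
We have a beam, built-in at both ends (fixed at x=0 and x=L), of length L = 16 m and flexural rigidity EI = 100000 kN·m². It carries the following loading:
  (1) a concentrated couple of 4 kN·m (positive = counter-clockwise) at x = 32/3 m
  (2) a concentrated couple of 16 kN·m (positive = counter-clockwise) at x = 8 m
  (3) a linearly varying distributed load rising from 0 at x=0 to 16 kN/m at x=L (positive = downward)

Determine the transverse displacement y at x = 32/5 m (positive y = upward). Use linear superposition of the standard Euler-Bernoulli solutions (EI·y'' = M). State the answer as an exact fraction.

Load 1 — applied couple M₀=4 kN·m at a=32/3 m (b=L-a=16/3):
  y_1 = (R_Ax³/6 - M_Ax²/2)/EI  [x≤a] with R_A=1/3, M_A=4/3 = ((1/3)·(32/5)³/6 - (4/3)·(32/5)²/2)/100000 = -448/3515625 m
Load 2 — applied couple M₀=16 kN·m at a=8 m (b=L-a=8):
  y_2 = (R_Ax³/6 - M_Ax²/2)/EI  [x≤a] with R_A=3/2, M_A=4 = ((3/2)·(32/5)³/6 - 4·(32/5)²/2)/100000 = -64/390625 m
Load 3 — triangular load w₀=16 kN/m (0→w₀ over full span):
  y_3 = -w₀x²(L-x)²(x+2L)/(120LEI) = -16·(32/5)²·(16-(32/5))²·((32/5)+2·16)/(120·16·100000) = -589824/48828125 m
Superposition: y = Σ y_i = -5436416/439453125 m ≈ -0.012371 m

y(32/5) = -5436416/439453125 m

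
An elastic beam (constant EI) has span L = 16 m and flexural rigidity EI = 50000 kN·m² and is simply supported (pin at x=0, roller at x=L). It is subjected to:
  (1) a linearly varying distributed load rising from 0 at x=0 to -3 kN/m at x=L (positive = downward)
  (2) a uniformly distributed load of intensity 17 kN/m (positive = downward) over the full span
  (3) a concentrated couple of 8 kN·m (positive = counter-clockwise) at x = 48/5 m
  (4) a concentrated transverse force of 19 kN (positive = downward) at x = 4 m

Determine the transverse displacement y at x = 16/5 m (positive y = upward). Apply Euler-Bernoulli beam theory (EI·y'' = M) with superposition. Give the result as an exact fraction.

y(16/5) = -25489814/146484375 m

Load 1 — triangular load w₀=-3 kN/m (0→w₀ over full span):
  y_1 = -w₀x(7L⁴-10L²x²+3x⁴)/(360LEI) = -(-3)·(16/5)·(7·16⁴-10·16²·(16/5)²+3·(16/5)⁴)/(360·16·50000) = 704512/48828125 m
Load 2 — uniform load w=17 kN/m over full span:
  y_2 = -wx(L³-2Lx²+x³)/(24EI) = -17·(16/5)·(16³-2·16·(16/5)²+(16/5)³)/(24·50000) = -1009664/5859375 m
Load 3 — applied couple M₀=8 kN·m at a=48/5 m (b=L-a=32/5):
  y_3 = (M₀x³/(6L)+C₁x)/EI  [x≤a] with C₁=M₀(3b²-L²)/(6L)=-832/75 = (8·(16/5)³/(6·16)+(-832/75)·(16/5))/50000 = -256/390625 m
Load 4 — point force P=19 kN at a=4 m (b=L-a=12):
  y_4 = -Pbx(L²-b²-x²)/(6LEI)  [x≤a] = -19·12·(16/5)·(16²-12²-(16/5)²)/(6·16·50000) = -6042/390625 m
Superposition: y = Σ y_i = -25489814/146484375 m ≈ -0.174010 m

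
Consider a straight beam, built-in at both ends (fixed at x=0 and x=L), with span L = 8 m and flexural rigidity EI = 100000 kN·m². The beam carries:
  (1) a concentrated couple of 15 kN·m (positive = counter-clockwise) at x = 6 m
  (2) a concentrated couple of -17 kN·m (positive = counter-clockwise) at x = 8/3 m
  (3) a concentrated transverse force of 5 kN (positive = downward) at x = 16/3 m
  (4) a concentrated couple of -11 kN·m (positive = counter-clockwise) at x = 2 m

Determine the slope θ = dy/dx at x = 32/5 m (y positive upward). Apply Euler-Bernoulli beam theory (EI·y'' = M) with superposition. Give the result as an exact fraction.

Load 1 — applied couple M₀=15 kN·m at a=6 m (b=L-a=2):
  θ_1 = (R_Ax²/2 - M_Ax - M₀(x-a))/EI  [x>a] with R_A=135/64, M_A=75/16 = ((135/64)·(32/5)²/2 - (75/16)·(32/5) - 15·((32/5)-6))/100000 = 9/125000 rad
Load 2 — applied couple M₀=-17 kN·m at a=8/3 m (b=L-a=16/3):
  θ_2 = (R_Ax²/2 - M_Ax - M₀(x-a))/EI  [x>a] with R_A=-17/6, M_A=0 = ((-17/6)·(32/5)²/2 - 0·(32/5) - (-17)·((32/5)-(8/3)))/100000 = 17/312500 rad
Load 3 — point force P=5 kN at a=16/3 m (b=L-a=8/3):
  θ_3 = Pa²(L-x)(2bL-(3b+a)(L-x))/(2L³EI)  [x>a] = 5·(16/3)²·(8-(32/5))·(2·(8/3)·8-(3·(8/3)+(16/3))·(8-(32/5)))/(2·8³·100000) = 4/84375 rad
Load 4 — applied couple M₀=-11 kN·m at a=2 m (b=L-a=6):
  θ_4 = (R_Ax²/2 - M_Ax - M₀(x-a))/EI  [x>a] with R_A=-99/64, M_A=33/16 = ((-99/64)·(32/5)²/2 - (33/16)·(32/5) - (-11)·((32/5)-2))/100000 = 11/312500 rad
Superposition: θ = Σ θ_i = 3527/16875000 rad ≈ 0.000209 rad

θ(32/5) = 3527/16875000 rad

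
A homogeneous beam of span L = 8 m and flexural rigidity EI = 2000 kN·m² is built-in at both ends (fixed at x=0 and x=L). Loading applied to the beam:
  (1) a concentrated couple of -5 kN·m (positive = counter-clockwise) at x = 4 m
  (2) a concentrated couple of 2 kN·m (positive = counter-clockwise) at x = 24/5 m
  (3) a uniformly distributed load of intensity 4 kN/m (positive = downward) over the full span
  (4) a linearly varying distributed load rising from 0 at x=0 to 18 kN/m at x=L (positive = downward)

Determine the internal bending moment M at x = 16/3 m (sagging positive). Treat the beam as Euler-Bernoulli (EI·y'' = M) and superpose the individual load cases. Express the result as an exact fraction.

M(16/3) = 24797/900 kN·m

Load 1 — applied couple M₀=-5 kN·m at a=4 m (b=L-a=4):
  M_1 = R_Ax - M_A - M₀  [x>a] with R_A=-15/16, M_A=-5/4 = (-15/16)·(16/3) - (-5/4) - (-5) = 5/4 kN·m
Load 2 — applied couple M₀=2 kN·m at a=24/5 m (b=L-a=16/5):
  M_2 = R_Ax - M_A - M₀  [x>a] with R_A=9/25, M_A=16/25 = (9/25)·(16/3) - (16/25) - 2 = -18/25 kN·m
Load 3 — uniform load w=4 kN/m over full span:
  M_3 = wLx/2 - wL²/12 - wx²/2 = 4·8·(16/3)/2 - 4·8²/12 - 4·(16/3)²/2 = 64/9 kN·m
Load 4 — triangular load w₀=18 kN/m (0→w₀ over full span):
  M_4 = 3w₀Lx/20 - w₀L²/30 - w₀x³/(6L) = 3·18·8·(16/3)/20 - 18·8²/30 - 18·(16/3)³/(6·8) = 896/45 kN·m
Superposition: M = Σ M_i = 24797/900 kN·m ≈ 27.552222 kN·m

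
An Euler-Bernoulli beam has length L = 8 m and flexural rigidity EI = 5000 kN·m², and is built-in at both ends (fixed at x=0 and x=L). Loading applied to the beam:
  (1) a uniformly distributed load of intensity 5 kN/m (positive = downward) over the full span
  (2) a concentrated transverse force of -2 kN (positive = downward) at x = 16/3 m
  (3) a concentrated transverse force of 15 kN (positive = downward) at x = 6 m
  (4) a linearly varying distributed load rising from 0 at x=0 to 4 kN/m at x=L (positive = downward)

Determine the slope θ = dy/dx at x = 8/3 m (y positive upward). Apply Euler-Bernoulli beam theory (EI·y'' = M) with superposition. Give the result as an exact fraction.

θ(8/3) = -8473/1518750 rad

Load 1 — uniform load w=5 kN/m over full span:
  θ_1 = -wx(L-x)(L-2x)/(12EI) = -5·(8/3)·(8-(8/3))·(8-2·(8/3))/(12·5000) = -32/10125 rad
Load 2 — point force P=-2 kN at a=16/3 m (b=L-a=8/3):
  θ_2 = -Pb²x(2aL-(3a+b)x)/(2L³EI)  [x≤a] = -(-2)·(8/3)²·(8/3)·(2·(16/3)·8-(3·(16/3)+(8/3))·(8/3))/(2·8³·5000) = 8/30375 rad
Load 3 — point force P=15 kN at a=6 m (b=L-a=2):
  θ_3 = -Pb²x(2aL-(3a+b)x)/(2L³EI)  [x≤a] = -15·2²·(8/3)·(2·6·8-(3·6+2)·(8/3))/(2·8³·5000) = -1/750 rad
Load 4 — triangular load w₀=4 kN/m (0→w₀ over full span):
  θ_4 = -w₀(2x(L-x)(L-2x)(x+2L)+x²(L-x)²)/(120LEI) = -4·(2·(8/3)·(8-(8/3))·(8-2·(8/3))·((8/3)+2·8)+(8/3)²·(8-(8/3))²)/(120·8·5000) = -1024/759375 rad
Superposition: θ = Σ θ_i = -8473/1518750 rad ≈ -0.005579 rad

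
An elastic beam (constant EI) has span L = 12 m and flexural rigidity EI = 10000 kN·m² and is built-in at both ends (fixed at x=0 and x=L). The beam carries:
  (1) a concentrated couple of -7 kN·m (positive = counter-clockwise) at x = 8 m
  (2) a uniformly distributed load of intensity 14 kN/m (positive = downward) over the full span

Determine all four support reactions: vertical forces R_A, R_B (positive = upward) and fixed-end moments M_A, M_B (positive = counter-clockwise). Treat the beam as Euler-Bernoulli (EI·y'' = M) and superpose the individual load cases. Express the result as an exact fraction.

R_A = 749/9 kN, M_A = 497/3 kN·m, R_B = 763/9 kN, M_B = -168 kN·m

Load 1 — applied couple M₀=-7 kN·m at a=8 m (b=L-a=4):
  R_A = 6M₀ab/L³ = 6·(-7)·8·4/12³ = -7/9 kN
  M_A = M₀b(2a-b)/L² = (-7)·4·(2·8-4)/12² = -7/3 kN·m
  R_B = -6M₀ab/L³ = -6·(-7)·8·4/12³ = 7/9 kN
  M_B = M₀a(2b-a)/L² = (-7)·8·(2·4-8)/12² = 0 kN·m
Load 2 — uniform load w=14 kN/m over full span:
  R_A = wL/2 = 14·12/2 = 84 kN
  M_A = wL²/12 = 14·12²/12 = 168 kN·m
  R_B = wL/2 = 14·12/2 = 84 kN
  M_B = -wL²/12 = -14·12²/12 = -168 kN·m
Superposition: R_A = 749/9 kN, M_A = 497/3 kN·m, R_B = 763/9 kN, M_B = -168 kN·m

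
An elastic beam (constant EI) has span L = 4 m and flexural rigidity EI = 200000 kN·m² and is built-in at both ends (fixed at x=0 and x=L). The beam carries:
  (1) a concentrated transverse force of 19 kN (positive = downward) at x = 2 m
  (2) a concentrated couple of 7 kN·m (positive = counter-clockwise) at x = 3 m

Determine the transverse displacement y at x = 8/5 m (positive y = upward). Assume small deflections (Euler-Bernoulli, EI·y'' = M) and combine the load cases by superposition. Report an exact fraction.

y(8/5) = -1337/37500000 m

Load 1 — point force P=19 kN at a=2 m (b=L-a=2):
  y_1 = -Pb²x²(3aL-(3a+b)x)/(6L³EI)  [x≤a] = -19·2²·(8/5)²·(3·2·4-(3·2+2)·(8/5))/(6·4³·200000) = -133/4687500 m
Load 2 — applied couple M₀=7 kN·m at a=3 m (b=L-a=1):
  y_2 = (R_Ax³/6 - M_Ax²/2)/EI  [x≤a] with R_A=63/32, M_A=35/16 = ((63/32)·(8/5)³/6 - (35/16)·(8/5)²/2)/200000 = -91/12500000 m
Superposition: y = Σ y_i = -1337/37500000 m ≈ -0.000036 m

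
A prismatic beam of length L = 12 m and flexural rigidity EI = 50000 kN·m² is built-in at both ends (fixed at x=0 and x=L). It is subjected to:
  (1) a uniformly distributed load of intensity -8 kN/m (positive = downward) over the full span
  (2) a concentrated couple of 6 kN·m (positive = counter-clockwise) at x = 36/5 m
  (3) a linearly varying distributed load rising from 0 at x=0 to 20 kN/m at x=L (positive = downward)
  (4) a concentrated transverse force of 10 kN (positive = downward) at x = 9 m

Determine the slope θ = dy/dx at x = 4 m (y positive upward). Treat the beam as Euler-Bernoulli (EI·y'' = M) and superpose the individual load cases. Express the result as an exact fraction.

θ(4) = -4541/5625000 rad

Load 1 — uniform load w=-8 kN/m over full span:
  θ_1 = -wx(L-x)(L-2x)/(12EI) = -(-8)·4·(12-4)·(12-2·4)/(12·50000) = 16/9375 rad
Load 2 — applied couple M₀=6 kN·m at a=36/5 m (b=L-a=24/5):
  θ_2 = (R_Ax²/2 - M_Ax)/EI  [x≤a] with R_A=18/25, M_A=48/25 = ((18/25)·4²/2 - (48/25)·4)/50000 = -3/78125 rad
Load 3 — triangular load w₀=20 kN/m (0→w₀ over full span):
  θ_3 = -w₀(2x(L-x)(L-2x)(x+2L)+x²(L-x)²)/(120LEI) = -20·(2·4·(12-4)·(12-2·4)·(4+2·12)+4²·(12-4)²)/(120·12·50000) = -64/28125 rad
Load 4 — point force P=10 kN at a=9 m (b=L-a=3):
  θ_4 = -Pb²x(2aL-(3a+b)x)/(2L³EI)  [x≤a] = -10·3²·4·(2·9·12-(3·9+3)·4)/(2·12³·50000) = -1/5000 rad
Superposition: θ = Σ θ_i = -4541/5625000 rad ≈ -0.000807 rad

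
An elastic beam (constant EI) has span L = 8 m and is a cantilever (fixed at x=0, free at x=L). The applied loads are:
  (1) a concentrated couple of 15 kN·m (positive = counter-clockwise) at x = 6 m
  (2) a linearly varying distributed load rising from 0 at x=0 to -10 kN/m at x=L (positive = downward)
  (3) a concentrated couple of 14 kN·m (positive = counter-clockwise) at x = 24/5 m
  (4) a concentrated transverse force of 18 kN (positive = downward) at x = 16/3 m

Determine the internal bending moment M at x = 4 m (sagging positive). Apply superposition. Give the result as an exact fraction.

Load 1 — applied couple M₀=15 kN·m at a=6 m (b=L-a=2):
  M_1 = M₀  [x≤a] = 15 = 15 kN·m
Load 2 — triangular load w₀=-10 kN/m (0→w₀ over full span):
  M_2 = w₀Lx/2 - w₀L²/3 - w₀x³/(6L) = (-10)·8·4/2 - (-10)·8²/3 - (-10)·4³/(6·8) = 200/3 kN·m
Load 3 — applied couple M₀=14 kN·m at a=24/5 m (b=L-a=16/5):
  M_3 = M₀  [x≤a] = 14 = 14 kN·m
Load 4 — point force P=18 kN at a=16/3 m (b=L-a=8/3):
  M_4 = -P(a-x)  [x≤a] = -18·((16/3)-4) = -24 kN·m
Superposition: M = Σ M_i = 215/3 kN·m ≈ 71.666667 kN·m

M(4) = 215/3 kN·m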